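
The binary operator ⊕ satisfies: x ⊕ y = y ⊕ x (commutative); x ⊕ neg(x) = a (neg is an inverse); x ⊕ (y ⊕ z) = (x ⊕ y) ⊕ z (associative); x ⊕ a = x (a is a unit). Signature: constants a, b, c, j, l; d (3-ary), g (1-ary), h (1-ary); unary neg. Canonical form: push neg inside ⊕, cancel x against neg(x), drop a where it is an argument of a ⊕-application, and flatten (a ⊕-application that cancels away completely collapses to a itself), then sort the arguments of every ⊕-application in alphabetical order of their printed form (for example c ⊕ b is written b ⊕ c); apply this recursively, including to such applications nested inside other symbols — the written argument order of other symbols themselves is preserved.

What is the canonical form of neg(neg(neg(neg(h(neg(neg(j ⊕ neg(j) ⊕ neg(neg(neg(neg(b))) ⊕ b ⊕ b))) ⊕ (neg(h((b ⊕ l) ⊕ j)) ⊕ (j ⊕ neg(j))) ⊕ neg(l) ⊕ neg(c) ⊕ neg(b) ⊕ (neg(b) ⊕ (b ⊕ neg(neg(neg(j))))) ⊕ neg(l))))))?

Answer: h(neg(b) ⊕ neg(b) ⊕ neg(c) ⊕ neg(h(b ⊕ j ⊕ l)) ⊕ neg(j) ⊕ neg(l) ⊕ neg(l))

Derivation:
Push neg inside:  distribute neg over ⊕ and collapse double neg
Collect terms:  h(neg(b) ⊕ neg(b) ⊕ neg(c) ⊕ neg(h(b ⊕ j ⊕ l)) ⊕ neg(j) ⊕ neg(l) ⊕ neg(l))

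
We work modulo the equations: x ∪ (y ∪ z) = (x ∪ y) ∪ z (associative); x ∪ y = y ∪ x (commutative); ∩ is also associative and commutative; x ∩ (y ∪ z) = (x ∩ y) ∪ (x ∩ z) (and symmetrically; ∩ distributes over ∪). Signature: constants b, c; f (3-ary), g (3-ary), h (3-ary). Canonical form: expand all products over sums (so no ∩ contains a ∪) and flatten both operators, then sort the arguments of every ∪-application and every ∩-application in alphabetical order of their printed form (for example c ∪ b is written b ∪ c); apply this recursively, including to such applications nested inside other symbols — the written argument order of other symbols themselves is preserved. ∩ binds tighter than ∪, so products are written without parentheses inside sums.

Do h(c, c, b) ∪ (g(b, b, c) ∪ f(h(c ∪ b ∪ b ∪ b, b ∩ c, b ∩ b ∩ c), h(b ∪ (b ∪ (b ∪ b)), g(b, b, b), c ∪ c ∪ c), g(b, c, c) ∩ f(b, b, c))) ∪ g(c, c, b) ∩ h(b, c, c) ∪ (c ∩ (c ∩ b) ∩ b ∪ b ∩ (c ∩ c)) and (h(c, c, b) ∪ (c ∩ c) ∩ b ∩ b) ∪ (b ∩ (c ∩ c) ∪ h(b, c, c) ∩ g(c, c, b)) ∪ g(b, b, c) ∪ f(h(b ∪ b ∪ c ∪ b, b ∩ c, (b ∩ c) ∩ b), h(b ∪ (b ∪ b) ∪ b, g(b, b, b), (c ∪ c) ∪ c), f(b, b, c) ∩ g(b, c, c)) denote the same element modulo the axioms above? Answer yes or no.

Left:  h(c, c, b) ∪ (g(b, b, c) ∪ f(h(c ∪ b ∪ b ∪ b, b ∩ c, b ∩ b ∩ c), h(b ∪ (b ∪ (b ∪ b)), g(b, b, b), c ∪ c ∪ c), g(b, c, c) ∩ f(b, b, c))) ∪ g(c, c, b) ∩ h(b, c, c) ∪ (c ∩ (c ∩ b) ∩ b ∪ b ∩ (c ∩ c))
  Flatten:  h(c, c, b) ∪ g(b, b, c) ∪ f(h(b ∪ b ∪ b ∪ c, b ∩ c, b ∩ b ∩ c), h(b ∪ b ∪ b ∪ b, g(b, b, b), c ∪ c ∪ c), f(b, b, c) ∩ g(b, c, c)) ∪ g(c, c, b) ∩ h(b, c, c) ∪ b ∩ b ∩ c ∩ c ∪ b ∩ c ∩ c
  Sort arguments:  b ∩ b ∩ c ∩ c ∪ b ∩ c ∩ c ∪ f(h(b ∪ b ∪ b ∪ c, b ∩ c, b ∩ b ∩ c), h(b ∪ b ∪ b ∪ b, g(b, b, b), c ∪ c ∪ c), f(b, b, c) ∩ g(b, c, c)) ∪ g(b, b, c) ∪ g(c, c, b) ∩ h(b, c, c) ∪ h(c, c, b)
Right:  (h(c, c, b) ∪ (c ∩ c) ∩ b ∩ b) ∪ (b ∩ (c ∩ c) ∪ h(b, c, c) ∩ g(c, c, b)) ∪ g(b, b, c) ∪ f(h(b ∪ b ∪ c ∪ b, b ∩ c, (b ∩ c) ∩ b), h(b ∪ (b ∪ b) ∪ b, g(b, b, b), (c ∪ c) ∪ c), f(b, b, c) ∩ g(b, c, c))
  Flatten:  h(c, c, b) ∪ b ∩ b ∩ c ∩ c ∪ b ∩ c ∩ c ∪ g(c, c, b) ∩ h(b, c, c) ∪ g(b, b, c) ∪ f(h(b ∪ b ∪ b ∪ c, b ∩ c, b ∩ b ∩ c), h(b ∪ b ∪ b ∪ b, g(b, b, b), c ∪ c ∪ c), f(b, b, c) ∩ g(b, c, c))
  Sort:  b ∩ b ∩ c ∩ c ∪ b ∩ c ∩ c ∪ f(h(b ∪ b ∪ b ∪ c, b ∩ c, b ∩ b ∩ c), h(b ∪ b ∪ b ∪ b, g(b, b, b), c ∪ c ∪ c), f(b, b, c) ∩ g(b, c, c)) ∪ g(b, b, c) ∪ g(c, c, b) ∩ h(b, c, c) ∪ h(c, c, b)

Answer: yes — both canonical forms are b ∩ b ∩ c ∩ c ∪ b ∩ c ∩ c ∪ f(h(b ∪ b ∪ b ∪ c, b ∩ c, b ∩ b ∩ c), h(b ∪ b ∪ b ∪ b, g(b, b, b), c ∪ c ∪ c), f(b, b, c) ∩ g(b, c, c)) ∪ g(b, b, c) ∪ g(c, c, b) ∩ h(b, c, c) ∪ h(c, c, b)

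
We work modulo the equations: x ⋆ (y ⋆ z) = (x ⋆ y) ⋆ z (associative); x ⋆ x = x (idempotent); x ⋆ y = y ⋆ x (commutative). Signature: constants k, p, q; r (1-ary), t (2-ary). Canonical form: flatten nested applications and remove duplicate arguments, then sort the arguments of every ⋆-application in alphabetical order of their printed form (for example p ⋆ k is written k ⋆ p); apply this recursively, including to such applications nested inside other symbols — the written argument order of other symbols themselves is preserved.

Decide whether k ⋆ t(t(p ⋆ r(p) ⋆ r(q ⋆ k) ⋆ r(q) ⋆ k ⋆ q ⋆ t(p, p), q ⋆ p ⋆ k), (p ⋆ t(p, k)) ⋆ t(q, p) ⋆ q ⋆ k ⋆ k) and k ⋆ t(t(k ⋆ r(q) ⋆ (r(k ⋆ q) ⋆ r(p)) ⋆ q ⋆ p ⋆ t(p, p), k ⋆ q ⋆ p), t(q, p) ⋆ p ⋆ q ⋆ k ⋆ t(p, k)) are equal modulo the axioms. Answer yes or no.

Answer: yes — both canonical forms are k ⋆ t(t(k ⋆ p ⋆ q ⋆ r(k ⋆ q) ⋆ r(p) ⋆ r(q) ⋆ t(p, p), k ⋆ p ⋆ q), k ⋆ p ⋆ q ⋆ t(p, k) ⋆ t(q, p))

Derivation:
Left:  k ⋆ t(t(p ⋆ r(p) ⋆ r(q ⋆ k) ⋆ r(q) ⋆ k ⋆ q ⋆ t(p, p), q ⋆ p ⋆ k), (p ⋆ t(p, k)) ⋆ t(q, p) ⋆ q ⋆ k ⋆ k)
  Simplify inside:  t(t(p ⋆ r(p) ⋆ r(q ⋆ k) ⋆ r(q) ⋆ k ⋆ q ⋆ t(p, p), q ⋆ p ⋆ k), (p ⋆ t(p, k)) ⋆ t(q, p) ⋆ q ⋆ k ⋆ k)  →  t(t(k ⋆ p ⋆ q ⋆ r(k ⋆ q) ⋆ r(p) ⋆ r(q) ⋆ t(p, p), k ⋆ p ⋆ q), k ⋆ p ⋆ q ⋆ t(p, k) ⋆ t(q, p))
  Order the arguments:  k ⋆ t(t(k ⋆ p ⋆ q ⋆ r(k ⋆ q) ⋆ r(p) ⋆ r(q) ⋆ t(p, p), k ⋆ p ⋆ q), k ⋆ p ⋆ q ⋆ t(p, k) ⋆ t(q, p))
Right:  k ⋆ t(t(k ⋆ r(q) ⋆ (r(k ⋆ q) ⋆ r(p)) ⋆ q ⋆ p ⋆ t(p, p), k ⋆ q ⋆ p), t(q, p) ⋆ p ⋆ q ⋆ k ⋆ t(p, k))
  Canonicalize subterm:  t(t(k ⋆ r(q) ⋆ (r(k ⋆ q) ⋆ r(p)) ⋆ q ⋆ p ⋆ t(p, p), k ⋆ q ⋆ p), t(q, p) ⋆ p ⋆ q ⋆ k ⋆ t(p, k))  →  t(t(k ⋆ p ⋆ q ⋆ r(k ⋆ q) ⋆ r(p) ⋆ r(q) ⋆ t(p, p), k ⋆ p ⋆ q), k ⋆ p ⋆ q ⋆ t(p, k) ⋆ t(q, p))
  Sort arguments:  k ⋆ t(t(k ⋆ p ⋆ q ⋆ r(k ⋆ q) ⋆ r(p) ⋆ r(q) ⋆ t(p, p), k ⋆ p ⋆ q), k ⋆ p ⋆ q ⋆ t(p, k) ⋆ t(q, p))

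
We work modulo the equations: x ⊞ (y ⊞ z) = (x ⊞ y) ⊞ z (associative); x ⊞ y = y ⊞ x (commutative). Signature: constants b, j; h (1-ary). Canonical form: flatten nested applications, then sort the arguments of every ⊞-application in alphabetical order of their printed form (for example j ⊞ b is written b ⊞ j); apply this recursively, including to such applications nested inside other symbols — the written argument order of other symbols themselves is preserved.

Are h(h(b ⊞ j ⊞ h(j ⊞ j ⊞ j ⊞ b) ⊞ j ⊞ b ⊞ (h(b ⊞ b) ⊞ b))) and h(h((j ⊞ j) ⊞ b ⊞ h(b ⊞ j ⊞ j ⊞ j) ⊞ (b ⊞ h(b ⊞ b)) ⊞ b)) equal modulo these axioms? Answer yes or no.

Answer: yes — both canonical forms are h(h(b ⊞ b ⊞ b ⊞ h(b ⊞ b) ⊞ h(b ⊞ j ⊞ j ⊞ j) ⊞ j ⊞ j))

Derivation:
Left:  h(h(b ⊞ j ⊞ h(j ⊞ j ⊞ j ⊞ b) ⊞ j ⊞ b ⊞ (h(b ⊞ b) ⊞ b)))
  Focus inside:  b ⊞ j ⊞ h(j ⊞ j ⊞ j ⊞ b) ⊞ j ⊞ b ⊞ (h(b ⊞ b) ⊞ b)
  Merge nested applications:  b ⊞ j ⊞ h(j ⊞ j ⊞ j ⊞ b) ⊞ j ⊞ b ⊞ h(b ⊞ b) ⊞ b
  Simplify inside:  h(j ⊞ j ⊞ j ⊞ b)  →  h(b ⊞ j ⊞ j ⊞ j)
  Sort:  b ⊞ b ⊞ b ⊞ h(b ⊞ b) ⊞ h(b ⊞ j ⊞ j ⊞ j) ⊞ j ⊞ j
  Put back:  h(h(b ⊞ b ⊞ b ⊞ h(b ⊞ b) ⊞ h(b ⊞ j ⊞ j ⊞ j) ⊞ j ⊞ j))
Right:  h(h((j ⊞ j) ⊞ b ⊞ h(b ⊞ j ⊞ j ⊞ j) ⊞ (b ⊞ h(b ⊞ b)) ⊞ b))
  Work inside:  (j ⊞ j) ⊞ b ⊞ h(b ⊞ j ⊞ j ⊞ j) ⊞ (b ⊞ h(b ⊞ b)) ⊞ b
  Un-nest:  j ⊞ j ⊞ b ⊞ h(b ⊞ j ⊞ j ⊞ j) ⊞ b ⊞ h(b ⊞ b) ⊞ b
  Sort arguments:  b ⊞ b ⊞ b ⊞ h(b ⊞ b) ⊞ h(b ⊞ j ⊞ j ⊞ j) ⊞ j ⊞ j
  Reassemble:  h(h(b ⊞ b ⊞ b ⊞ h(b ⊞ b) ⊞ h(b ⊞ j ⊞ j ⊞ j) ⊞ j ⊞ j))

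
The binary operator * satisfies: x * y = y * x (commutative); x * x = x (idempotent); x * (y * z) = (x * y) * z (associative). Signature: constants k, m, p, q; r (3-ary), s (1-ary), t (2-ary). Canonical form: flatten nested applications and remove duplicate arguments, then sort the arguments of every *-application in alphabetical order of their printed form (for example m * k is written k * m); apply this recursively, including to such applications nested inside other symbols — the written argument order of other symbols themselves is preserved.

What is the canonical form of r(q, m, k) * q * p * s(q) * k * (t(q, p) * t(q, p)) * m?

Un-nest:  r(q, m, k) * q * p * s(q) * k * t(q, p) * t(q, p) * m
Idempotence:  drop duplicate t(q, p)
Sort arguments:  k * m * p * q * r(q, m, k) * s(q) * t(q, p)

Answer: k * m * p * q * r(q, m, k) * s(q) * t(q, p)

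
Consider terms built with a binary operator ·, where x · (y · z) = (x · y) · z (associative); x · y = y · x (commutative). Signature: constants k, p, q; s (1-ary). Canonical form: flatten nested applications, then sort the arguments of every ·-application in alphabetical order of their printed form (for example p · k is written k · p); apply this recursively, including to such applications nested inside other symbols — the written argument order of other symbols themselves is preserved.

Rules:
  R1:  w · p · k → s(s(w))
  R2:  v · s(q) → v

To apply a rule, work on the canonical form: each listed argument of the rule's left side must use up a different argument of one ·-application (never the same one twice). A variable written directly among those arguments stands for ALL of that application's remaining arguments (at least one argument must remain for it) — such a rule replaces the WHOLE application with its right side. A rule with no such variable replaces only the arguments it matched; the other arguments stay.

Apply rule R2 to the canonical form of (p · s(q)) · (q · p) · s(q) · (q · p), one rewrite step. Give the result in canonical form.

Canonical form:  p · p · p · q · q · s(q) · s(q)
R2 matches:  uses s(q);  v := p · p · p · q · q · s(q)
Every leftover argument binds to the variable; the entire application is replaced.
Giving:  p · p · p · q · q · s(q)

Answer: p · p · p · q · q · s(q)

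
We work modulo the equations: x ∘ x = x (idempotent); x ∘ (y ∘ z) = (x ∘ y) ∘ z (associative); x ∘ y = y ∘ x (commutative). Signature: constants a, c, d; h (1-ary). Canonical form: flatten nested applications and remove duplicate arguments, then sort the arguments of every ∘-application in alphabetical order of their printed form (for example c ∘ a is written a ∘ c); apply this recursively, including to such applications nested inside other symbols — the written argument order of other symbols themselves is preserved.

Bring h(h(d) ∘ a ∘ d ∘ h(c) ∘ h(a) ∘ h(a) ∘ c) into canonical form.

Work inside:  h(d) ∘ a ∘ d ∘ h(c) ∘ h(a) ∘ h(a) ∘ c
Drop duplicates:  drop duplicate h(a)
Order the arguments:  a ∘ c ∘ d ∘ h(a) ∘ h(c) ∘ h(d)
Rebuild:  h(a ∘ c ∘ d ∘ h(a) ∘ h(c) ∘ h(d))

Answer: h(a ∘ c ∘ d ∘ h(a) ∘ h(c) ∘ h(d))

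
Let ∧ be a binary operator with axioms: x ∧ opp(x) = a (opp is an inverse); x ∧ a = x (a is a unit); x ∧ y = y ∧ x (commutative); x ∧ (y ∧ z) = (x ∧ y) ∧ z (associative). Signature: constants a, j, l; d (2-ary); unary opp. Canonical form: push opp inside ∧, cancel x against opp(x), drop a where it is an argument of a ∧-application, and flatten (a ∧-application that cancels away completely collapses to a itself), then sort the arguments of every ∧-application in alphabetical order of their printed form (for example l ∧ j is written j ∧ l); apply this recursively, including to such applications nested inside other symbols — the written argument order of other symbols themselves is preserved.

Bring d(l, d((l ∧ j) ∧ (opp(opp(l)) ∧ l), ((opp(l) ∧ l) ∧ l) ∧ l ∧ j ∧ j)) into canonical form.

Answer: d(l, d(j ∧ l ∧ l ∧ l, j ∧ j ∧ l ∧ l))

Derivation:
Focus inside:  ((opp(l) ∧ l) ∧ l) ∧ l ∧ j ∧ j
Collect terms:  l ∧ l ∧ j ∧ j
Sort arguments:  j ∧ j ∧ l ∧ l
Rebuild:  d(l, d(j ∧ l ∧ l ∧ l, j ∧ j ∧ l ∧ l))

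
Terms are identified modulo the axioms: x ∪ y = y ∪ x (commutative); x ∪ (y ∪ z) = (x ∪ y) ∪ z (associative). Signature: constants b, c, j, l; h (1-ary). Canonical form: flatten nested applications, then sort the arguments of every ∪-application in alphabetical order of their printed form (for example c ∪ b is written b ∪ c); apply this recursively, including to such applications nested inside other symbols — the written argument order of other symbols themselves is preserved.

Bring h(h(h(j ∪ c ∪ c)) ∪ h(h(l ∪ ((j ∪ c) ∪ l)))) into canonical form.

Descend into:  h(h(j ∪ c ∪ c)) ∪ h(h(l ∪ ((j ∪ c) ∪ l)))
Simplify inside:  h(h(j ∪ c ∪ c))  →  h(h(c ∪ c ∪ j))
Simplify inside:  h(h(l ∪ ((j ∪ c) ∪ l)))  →  h(h(c ∪ j ∪ l ∪ l))
Sort:  h(h(c ∪ c ∪ j)) ∪ h(h(c ∪ j ∪ l ∪ l))
Reassemble:  h(h(h(c ∪ c ∪ j)) ∪ h(h(c ∪ j ∪ l ∪ l)))

Answer: h(h(h(c ∪ c ∪ j)) ∪ h(h(c ∪ j ∪ l ∪ l)))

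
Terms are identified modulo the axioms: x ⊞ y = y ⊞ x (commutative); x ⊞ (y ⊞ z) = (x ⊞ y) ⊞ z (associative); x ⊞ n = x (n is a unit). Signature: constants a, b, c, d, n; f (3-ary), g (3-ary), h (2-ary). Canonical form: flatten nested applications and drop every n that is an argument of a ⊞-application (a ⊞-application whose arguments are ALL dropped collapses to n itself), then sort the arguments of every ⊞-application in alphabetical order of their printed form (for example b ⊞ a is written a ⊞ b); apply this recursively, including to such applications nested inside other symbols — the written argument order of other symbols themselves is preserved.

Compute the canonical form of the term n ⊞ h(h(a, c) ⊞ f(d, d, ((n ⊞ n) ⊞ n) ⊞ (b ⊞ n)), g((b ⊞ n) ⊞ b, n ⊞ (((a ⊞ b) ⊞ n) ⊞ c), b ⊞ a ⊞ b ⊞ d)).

Answer: h(f(d, d, b) ⊞ h(a, c), g(b ⊞ b, a ⊞ b ⊞ c, a ⊞ b ⊞ b ⊞ d))

Derivation:
Simplify inside:  h(h(a, c) ⊞ f(d, d, ((n ⊞ n) ⊞ n) ⊞ (b ⊞ n)), g((b ⊞ n) ⊞ b, n ⊞ (((a ⊞ b) ⊞ n) ⊞ c), b ⊞ a ⊞ b ⊞ d))  →  h(f(d, d, b) ⊞ h(a, c), g(b ⊞ b, a ⊞ b ⊞ c, a ⊞ b ⊞ b ⊞ d))
Drop the unit:  drop n
Order the arguments:  h(f(d, d, b) ⊞ h(a, c), g(b ⊞ b, a ⊞ b ⊞ c, a ⊞ b ⊞ b ⊞ d))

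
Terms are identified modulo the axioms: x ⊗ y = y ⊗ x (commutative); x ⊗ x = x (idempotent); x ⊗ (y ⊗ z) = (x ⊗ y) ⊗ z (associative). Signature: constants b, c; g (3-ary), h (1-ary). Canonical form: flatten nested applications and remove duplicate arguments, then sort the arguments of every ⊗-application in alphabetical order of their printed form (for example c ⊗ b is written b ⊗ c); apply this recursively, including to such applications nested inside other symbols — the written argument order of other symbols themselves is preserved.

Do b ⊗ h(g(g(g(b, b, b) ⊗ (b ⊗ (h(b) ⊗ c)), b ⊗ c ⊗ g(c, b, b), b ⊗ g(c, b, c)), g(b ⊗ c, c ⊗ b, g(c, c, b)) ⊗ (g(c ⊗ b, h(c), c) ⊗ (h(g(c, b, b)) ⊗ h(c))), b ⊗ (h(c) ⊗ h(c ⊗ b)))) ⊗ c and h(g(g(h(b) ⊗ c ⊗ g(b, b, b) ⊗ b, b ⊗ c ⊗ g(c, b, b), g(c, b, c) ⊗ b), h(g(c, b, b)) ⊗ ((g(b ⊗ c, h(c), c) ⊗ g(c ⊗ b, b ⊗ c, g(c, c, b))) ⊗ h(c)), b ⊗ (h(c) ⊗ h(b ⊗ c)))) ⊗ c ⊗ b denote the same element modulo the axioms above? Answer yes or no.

Left:  b ⊗ h(g(g(g(b, b, b) ⊗ (b ⊗ (h(b) ⊗ c)), b ⊗ c ⊗ g(c, b, b), b ⊗ g(c, b, c)), g(b ⊗ c, c ⊗ b, g(c, c, b)) ⊗ (g(c ⊗ b, h(c), c) ⊗ (h(g(c, b, b)) ⊗ h(c))), b ⊗ (h(c) ⊗ h(c ⊗ b)))) ⊗ c
  Inside:  h(g(g(g(b, b, b) ⊗ (b ⊗ (h(b) ⊗ c)), b ⊗ c ⊗ g(c, b, b), b ⊗ g(c, b, c)), g(b ⊗ c, c ⊗ b, g(c, c, b)) ⊗ (g(c ⊗ b, h(c), c) ⊗ (h(g(c, b, b)) ⊗ h(c))), b ⊗ (h(c) ⊗ h(c ⊗ b))))  →  h(g(g(b ⊗ c ⊗ g(b, b, b) ⊗ h(b), b ⊗ c ⊗ g(c, b, b), b ⊗ g(c, b, c)), g(b ⊗ c, b ⊗ c, g(c, c, b)) ⊗ g(b ⊗ c, h(c), c) ⊗ h(c) ⊗ h(g(c, b, b)), b ⊗ h(b ⊗ c) ⊗ h(c)))
  Order the arguments:  b ⊗ c ⊗ h(g(g(b ⊗ c ⊗ g(b, b, b) ⊗ h(b), b ⊗ c ⊗ g(c, b, b), b ⊗ g(c, b, c)), g(b ⊗ c, b ⊗ c, g(c, c, b)) ⊗ g(b ⊗ c, h(c), c) ⊗ h(c) ⊗ h(g(c, b, b)), b ⊗ h(b ⊗ c) ⊗ h(c)))
Right:  h(g(g(h(b) ⊗ c ⊗ g(b, b, b) ⊗ b, b ⊗ c ⊗ g(c, b, b), g(c, b, c) ⊗ b), h(g(c, b, b)) ⊗ ((g(b ⊗ c, h(c), c) ⊗ g(c ⊗ b, b ⊗ c, g(c, c, b))) ⊗ h(c)), b ⊗ (h(c) ⊗ h(b ⊗ c)))) ⊗ c ⊗ b
  Inside:  h(g(g(h(b) ⊗ c ⊗ g(b, b, b) ⊗ b, b ⊗ c ⊗ g(c, b, b), g(c, b, c) ⊗ b), h(g(c, b, b)) ⊗ ((g(b ⊗ c, h(c), c) ⊗ g(c ⊗ b, b ⊗ c, g(c, c, b))) ⊗ h(c)), b ⊗ (h(c) ⊗ h(b ⊗ c))))  →  h(g(g(b ⊗ c ⊗ g(b, b, b) ⊗ h(b), b ⊗ c ⊗ g(c, b, b), b ⊗ g(c, b, c)), g(b ⊗ c, b ⊗ c, g(c, c, b)) ⊗ g(b ⊗ c, h(c), c) ⊗ h(c) ⊗ h(g(c, b, b)), b ⊗ h(b ⊗ c) ⊗ h(c)))
  Sort arguments:  b ⊗ c ⊗ h(g(g(b ⊗ c ⊗ g(b, b, b) ⊗ h(b), b ⊗ c ⊗ g(c, b, b), b ⊗ g(c, b, c)), g(b ⊗ c, b ⊗ c, g(c, c, b)) ⊗ g(b ⊗ c, h(c), c) ⊗ h(c) ⊗ h(g(c, b, b)), b ⊗ h(b ⊗ c) ⊗ h(c)))

Answer: yes — both canonical forms are b ⊗ c ⊗ h(g(g(b ⊗ c ⊗ g(b, b, b) ⊗ h(b), b ⊗ c ⊗ g(c, b, b), b ⊗ g(c, b, c)), g(b ⊗ c, b ⊗ c, g(c, c, b)) ⊗ g(b ⊗ c, h(c), c) ⊗ h(c) ⊗ h(g(c, b, b)), b ⊗ h(b ⊗ c) ⊗ h(c)))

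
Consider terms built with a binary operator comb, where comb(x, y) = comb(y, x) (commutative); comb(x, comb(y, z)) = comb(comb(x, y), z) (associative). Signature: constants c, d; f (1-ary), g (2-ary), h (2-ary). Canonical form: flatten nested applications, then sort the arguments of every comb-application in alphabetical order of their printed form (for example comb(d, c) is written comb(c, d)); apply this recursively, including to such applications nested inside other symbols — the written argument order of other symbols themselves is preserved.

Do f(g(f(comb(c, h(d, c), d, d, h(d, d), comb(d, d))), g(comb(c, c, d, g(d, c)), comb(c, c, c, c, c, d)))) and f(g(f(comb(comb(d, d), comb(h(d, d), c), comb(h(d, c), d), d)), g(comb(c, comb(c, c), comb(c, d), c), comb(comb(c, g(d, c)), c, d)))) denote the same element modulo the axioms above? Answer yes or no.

Answer: no — f(g(f(comb(c, d, d, d, d, h(d, c), h(d, d))), g(comb(c, c, d, g(d, c)), comb(c, c, c, c, c, d)))) vs f(g(f(comb(c, d, d, d, d, h(d, c), h(d, d))), g(comb(c, c, c, c, c, d), comb(c, c, d, g(d, c)))))

Derivation:
Left:  f(g(f(comb(c, h(d, c), d, d, h(d, d), comb(d, d))), g(comb(c, c, d, g(d, c)), comb(c, c, c, c, c, d))))
  Descend into:  comb(c, h(d, c), d, d, h(d, d), comb(d, d))
  Un-nest:  comb(c, h(d, c), d, d, h(d, d), d, d)
  Sort arguments:  comb(c, d, d, d, d, h(d, c), h(d, d))
  Put back:  f(g(f(comb(c, d, d, d, d, h(d, c), h(d, d))), g(comb(c, c, d, g(d, c)), comb(c, c, c, c, c, d))))
Right:  f(g(f(comb(comb(d, d), comb(h(d, d), c), comb(h(d, c), d), d)), g(comb(c, comb(c, c), comb(c, d), c), comb(comb(c, g(d, c)), c, d))))
  Work inside:  comb(comb(d, d), comb(h(d, d), c), comb(h(d, c), d), d)
  Flatten:  comb(d, d, h(d, d), c, h(d, c), d, d)
  Sort:  comb(c, d, d, d, d, h(d, c), h(d, d))
  Rebuild:  f(g(f(comb(c, d, d, d, d, h(d, c), h(d, d))), g(comb(c, c, c, c, c, d), comb(c, c, d, g(d, c)))))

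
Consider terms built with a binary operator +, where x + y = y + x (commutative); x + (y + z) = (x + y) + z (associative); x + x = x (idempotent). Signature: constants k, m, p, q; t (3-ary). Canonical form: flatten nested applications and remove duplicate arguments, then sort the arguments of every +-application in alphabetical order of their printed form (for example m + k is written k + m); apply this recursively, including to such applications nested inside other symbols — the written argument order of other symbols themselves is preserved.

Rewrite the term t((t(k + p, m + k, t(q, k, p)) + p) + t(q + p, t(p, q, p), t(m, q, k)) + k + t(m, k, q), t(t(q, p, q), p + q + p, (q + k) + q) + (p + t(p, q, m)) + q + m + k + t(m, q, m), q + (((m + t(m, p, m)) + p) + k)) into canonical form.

Descend into:  (t(k + p, m + k, t(q, k, p)) + p) + t(q + p, t(p, q, p), t(m, q, k)) + k + t(m, k, q)
Un-nest:  t(k + p, m + k, t(q, k, p)) + p + t(q + p, t(p, q, p), t(m, q, k)) + k + t(m, k, q)
Canonicalize subterm:  t(k + p, m + k, t(q, k, p))  →  t(k + p, k + m, t(q, k, p))
Canonicalize subterm:  t(q + p, t(p, q, p), t(m, q, k))  →  t(p + q, t(p, q, p), t(m, q, k))
Sort:  k + p + t(k + p, k + m, t(q, k, p)) + t(m, k, q) + t(p + q, t(p, q, p), t(m, q, k))
Rebuild:  t(k + p + t(k + p, k + m, t(q, k, p)) + t(m, k, q) + t(p + q, t(p, q, p), t(m, q, k)), k + m + p + q + t(m, q, m) + t(p, q, m) + t(t(q, p, q), p + q, k + q), k + m + p + q + t(m, p, m))

Answer: t(k + p + t(k + p, k + m, t(q, k, p)) + t(m, k, q) + t(p + q, t(p, q, p), t(m, q, k)), k + m + p + q + t(m, q, m) + t(p, q, m) + t(t(q, p, q), p + q, k + q), k + m + p + q + t(m, p, m))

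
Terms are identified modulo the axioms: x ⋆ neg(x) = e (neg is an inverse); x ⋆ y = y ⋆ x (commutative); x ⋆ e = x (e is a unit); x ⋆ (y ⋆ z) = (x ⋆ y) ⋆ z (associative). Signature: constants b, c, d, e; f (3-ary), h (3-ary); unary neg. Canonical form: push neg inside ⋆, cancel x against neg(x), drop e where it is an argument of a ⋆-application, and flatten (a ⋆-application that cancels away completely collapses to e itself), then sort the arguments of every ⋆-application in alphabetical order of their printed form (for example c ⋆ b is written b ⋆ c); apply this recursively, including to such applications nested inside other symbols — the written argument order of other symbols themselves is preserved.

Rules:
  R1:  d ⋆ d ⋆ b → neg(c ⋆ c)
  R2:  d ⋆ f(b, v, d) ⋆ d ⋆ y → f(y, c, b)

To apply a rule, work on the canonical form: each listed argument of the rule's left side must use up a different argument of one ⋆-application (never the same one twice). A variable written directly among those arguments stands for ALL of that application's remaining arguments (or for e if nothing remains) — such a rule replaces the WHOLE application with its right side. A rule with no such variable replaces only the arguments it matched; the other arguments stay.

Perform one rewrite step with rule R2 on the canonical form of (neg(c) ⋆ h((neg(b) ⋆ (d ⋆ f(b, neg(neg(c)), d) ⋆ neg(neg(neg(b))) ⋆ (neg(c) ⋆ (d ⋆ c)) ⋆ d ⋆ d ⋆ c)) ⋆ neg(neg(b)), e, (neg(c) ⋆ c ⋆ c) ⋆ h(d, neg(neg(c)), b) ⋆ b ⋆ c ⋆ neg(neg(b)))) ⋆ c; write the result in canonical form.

Canonical form:  h(c ⋆ d ⋆ d ⋆ d ⋆ d ⋆ f(b, c, d) ⋆ neg(b), e, b ⋆ b ⋆ c ⋆ c ⋆ h(d, c, b))
Apply R2:  consuming d, d, f(b, c, d);  v := c, y := c ⋆ d ⋆ d ⋆ neg(b)
The extension variable absorbs all remaining arguments, so the whole application is rewritten.
New term:  h(f(c ⋆ d ⋆ d ⋆ neg(b), c, b), e, b ⋆ b ⋆ c ⋆ c ⋆ h(d, c, b))

Answer: h(f(c ⋆ d ⋆ d ⋆ neg(b), c, b), e, b ⋆ b ⋆ c ⋆ c ⋆ h(d, c, b))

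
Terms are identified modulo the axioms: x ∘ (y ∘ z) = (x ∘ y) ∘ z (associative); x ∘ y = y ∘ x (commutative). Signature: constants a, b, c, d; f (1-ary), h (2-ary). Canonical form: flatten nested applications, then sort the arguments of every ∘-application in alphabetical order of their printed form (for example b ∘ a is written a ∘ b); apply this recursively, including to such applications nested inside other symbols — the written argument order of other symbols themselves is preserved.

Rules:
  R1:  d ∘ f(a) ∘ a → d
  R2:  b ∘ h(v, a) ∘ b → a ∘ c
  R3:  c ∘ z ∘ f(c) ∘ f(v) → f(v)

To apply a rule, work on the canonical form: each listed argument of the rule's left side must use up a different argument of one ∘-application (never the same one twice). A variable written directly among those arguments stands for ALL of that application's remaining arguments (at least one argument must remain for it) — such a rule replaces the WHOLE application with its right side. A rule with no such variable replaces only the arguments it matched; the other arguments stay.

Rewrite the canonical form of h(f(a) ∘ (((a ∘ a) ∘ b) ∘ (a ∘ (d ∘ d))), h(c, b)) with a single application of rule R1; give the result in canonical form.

Answer: h(a ∘ a ∘ b ∘ d ∘ d, h(c, b))

Derivation:
Canonical form:  h(a ∘ a ∘ a ∘ b ∘ d ∘ d ∘ f(a), h(c, b))
Apply R1:  consuming a, d, f(a)
Giving:  h(a ∘ a ∘ b ∘ d ∘ d, h(c, b))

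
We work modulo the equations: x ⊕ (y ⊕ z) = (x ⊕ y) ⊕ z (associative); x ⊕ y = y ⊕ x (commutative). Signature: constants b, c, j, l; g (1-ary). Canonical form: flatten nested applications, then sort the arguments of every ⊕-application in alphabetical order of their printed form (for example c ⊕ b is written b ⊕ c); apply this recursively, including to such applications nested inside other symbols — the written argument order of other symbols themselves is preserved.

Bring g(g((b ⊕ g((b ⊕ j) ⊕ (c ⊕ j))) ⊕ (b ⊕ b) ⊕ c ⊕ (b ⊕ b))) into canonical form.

Answer: g(g(b ⊕ b ⊕ b ⊕ b ⊕ b ⊕ c ⊕ g(b ⊕ c ⊕ j ⊕ j)))

Derivation:
Descend into:  (b ⊕ g((b ⊕ j) ⊕ (c ⊕ j))) ⊕ (b ⊕ b) ⊕ c ⊕ (b ⊕ b)
Merge nested applications:  b ⊕ g((b ⊕ j) ⊕ (c ⊕ j)) ⊕ b ⊕ b ⊕ c ⊕ b ⊕ b
Simplify inside:  g((b ⊕ j) ⊕ (c ⊕ j))  →  g(b ⊕ c ⊕ j ⊕ j)
Sort arguments:  b ⊕ b ⊕ b ⊕ b ⊕ b ⊕ c ⊕ g(b ⊕ c ⊕ j ⊕ j)
Rebuild:  g(g(b ⊕ b ⊕ b ⊕ b ⊕ b ⊕ c ⊕ g(b ⊕ c ⊕ j ⊕ j)))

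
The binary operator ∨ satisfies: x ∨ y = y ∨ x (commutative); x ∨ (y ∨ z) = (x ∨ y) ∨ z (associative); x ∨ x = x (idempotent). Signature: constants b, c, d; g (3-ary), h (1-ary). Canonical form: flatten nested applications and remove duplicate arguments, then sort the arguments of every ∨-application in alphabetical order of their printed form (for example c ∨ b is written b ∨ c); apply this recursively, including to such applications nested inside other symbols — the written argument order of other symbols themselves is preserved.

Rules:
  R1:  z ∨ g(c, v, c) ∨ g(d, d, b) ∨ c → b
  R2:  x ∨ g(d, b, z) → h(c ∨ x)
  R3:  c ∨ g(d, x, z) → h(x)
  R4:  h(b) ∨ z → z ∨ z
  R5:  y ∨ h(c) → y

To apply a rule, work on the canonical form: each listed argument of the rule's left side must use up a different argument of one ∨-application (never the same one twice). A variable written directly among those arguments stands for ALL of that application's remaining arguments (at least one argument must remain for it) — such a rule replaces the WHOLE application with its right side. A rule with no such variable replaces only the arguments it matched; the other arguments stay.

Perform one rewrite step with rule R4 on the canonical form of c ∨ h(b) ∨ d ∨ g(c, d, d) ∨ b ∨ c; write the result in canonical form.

Answer: b ∨ c ∨ d ∨ g(c, d, d)

Derivation:
Canonical form:  b ∨ c ∨ d ∨ g(c, d, d) ∨ h(b)
R4 matches:  uses h(b);  z := b ∨ c ∨ d ∨ g(c, d, d)
The extension variable absorbs all remaining arguments, so the whole application is rewritten.
Result:  b ∨ c ∨ d ∨ g(c, d, d)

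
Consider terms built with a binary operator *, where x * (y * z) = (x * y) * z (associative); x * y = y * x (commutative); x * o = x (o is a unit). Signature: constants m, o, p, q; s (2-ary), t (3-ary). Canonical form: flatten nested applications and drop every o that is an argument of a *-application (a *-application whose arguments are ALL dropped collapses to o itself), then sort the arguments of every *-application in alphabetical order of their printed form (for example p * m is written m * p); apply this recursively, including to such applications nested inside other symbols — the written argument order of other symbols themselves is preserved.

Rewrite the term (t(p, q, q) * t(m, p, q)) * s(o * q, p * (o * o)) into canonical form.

Un-nest:  t(p, q, q) * t(m, p, q) * s(o * q, p * (o * o))
Inside:  s(o * q, p * (o * o))  →  s(q, p)
Sort arguments:  s(q, p) * t(m, p, q) * t(p, q, q)

Answer: s(q, p) * t(m, p, q) * t(p, q, q)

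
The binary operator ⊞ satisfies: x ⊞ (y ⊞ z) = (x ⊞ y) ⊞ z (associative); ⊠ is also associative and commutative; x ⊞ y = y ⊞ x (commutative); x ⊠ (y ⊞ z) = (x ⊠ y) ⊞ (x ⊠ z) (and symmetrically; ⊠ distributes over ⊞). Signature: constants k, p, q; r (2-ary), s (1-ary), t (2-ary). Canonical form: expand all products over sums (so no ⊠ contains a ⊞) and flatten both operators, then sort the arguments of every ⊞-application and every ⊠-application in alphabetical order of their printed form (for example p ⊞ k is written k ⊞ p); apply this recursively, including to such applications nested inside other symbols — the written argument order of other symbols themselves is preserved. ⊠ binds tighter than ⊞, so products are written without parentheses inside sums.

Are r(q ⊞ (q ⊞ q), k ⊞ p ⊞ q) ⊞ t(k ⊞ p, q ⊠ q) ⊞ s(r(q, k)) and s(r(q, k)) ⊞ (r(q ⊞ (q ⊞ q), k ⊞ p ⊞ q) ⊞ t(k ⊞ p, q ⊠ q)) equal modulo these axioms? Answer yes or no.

Answer: yes — both canonical forms are r(q ⊞ q ⊞ q, k ⊞ p ⊞ q) ⊞ s(r(q, k)) ⊞ t(k ⊞ p, q ⊠ q)

Derivation:
Left:  r(q ⊞ (q ⊞ q), k ⊞ p ⊞ q) ⊞ t(k ⊞ p, q ⊠ q) ⊞ s(r(q, k))
  Un-nest:  r(q ⊞ q ⊞ q, k ⊞ p ⊞ q) ⊞ t(k ⊞ p, q ⊠ q) ⊞ s(r(q, k))
  Sort arguments:  r(q ⊞ q ⊞ q, k ⊞ p ⊞ q) ⊞ s(r(q, k)) ⊞ t(k ⊞ p, q ⊠ q)
Right:  s(r(q, k)) ⊞ (r(q ⊞ (q ⊞ q), k ⊞ p ⊞ q) ⊞ t(k ⊞ p, q ⊠ q))
  Un-nest:  s(r(q, k)) ⊞ r(q ⊞ q ⊞ q, k ⊞ p ⊞ q) ⊞ t(k ⊞ p, q ⊠ q)
  Sort arguments:  r(q ⊞ q ⊞ q, k ⊞ p ⊞ q) ⊞ s(r(q, k)) ⊞ t(k ⊞ p, q ⊠ q)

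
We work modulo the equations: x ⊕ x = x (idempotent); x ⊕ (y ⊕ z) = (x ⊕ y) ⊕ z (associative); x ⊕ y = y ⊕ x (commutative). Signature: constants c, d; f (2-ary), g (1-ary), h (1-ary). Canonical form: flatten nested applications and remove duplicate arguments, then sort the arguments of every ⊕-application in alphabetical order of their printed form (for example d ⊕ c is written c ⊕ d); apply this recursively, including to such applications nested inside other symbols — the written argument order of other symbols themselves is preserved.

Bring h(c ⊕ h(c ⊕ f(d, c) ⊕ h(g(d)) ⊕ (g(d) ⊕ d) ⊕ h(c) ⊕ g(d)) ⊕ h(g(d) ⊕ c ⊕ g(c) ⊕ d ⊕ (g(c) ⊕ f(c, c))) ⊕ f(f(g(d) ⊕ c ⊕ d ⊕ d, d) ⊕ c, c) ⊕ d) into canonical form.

Focus inside:  c ⊕ h(c ⊕ f(d, c) ⊕ h(g(d)) ⊕ (g(d) ⊕ d) ⊕ h(c) ⊕ g(d)) ⊕ h(g(d) ⊕ c ⊕ g(c) ⊕ d ⊕ (g(c) ⊕ f(c, c))) ⊕ f(f(g(d) ⊕ c ⊕ d ⊕ d, d) ⊕ c, c) ⊕ d
Canonicalize subterm:  h(c ⊕ f(d, c) ⊕ h(g(d)) ⊕ (g(d) ⊕ d) ⊕ h(c) ⊕ g(d))  →  h(c ⊕ d ⊕ f(d, c) ⊕ g(d) ⊕ h(c) ⊕ h(g(d)))
Simplify inside:  h(g(d) ⊕ c ⊕ g(c) ⊕ d ⊕ (g(c) ⊕ f(c, c)))  →  h(c ⊕ d ⊕ f(c, c) ⊕ g(c) ⊕ g(d))
Simplify inside:  f(f(g(d) ⊕ c ⊕ d ⊕ d, d) ⊕ c, c)  →  f(c ⊕ f(c ⊕ d ⊕ g(d), d), c)
Sort arguments:  c ⊕ d ⊕ f(c ⊕ f(c ⊕ d ⊕ g(d), d), c) ⊕ h(c ⊕ d ⊕ f(c, c) ⊕ g(c) ⊕ g(d)) ⊕ h(c ⊕ d ⊕ f(d, c) ⊕ g(d) ⊕ h(c) ⊕ h(g(d)))
Put back:  h(c ⊕ d ⊕ f(c ⊕ f(c ⊕ d ⊕ g(d), d), c) ⊕ h(c ⊕ d ⊕ f(c, c) ⊕ g(c) ⊕ g(d)) ⊕ h(c ⊕ d ⊕ f(d, c) ⊕ g(d) ⊕ h(c) ⊕ h(g(d))))

Answer: h(c ⊕ d ⊕ f(c ⊕ f(c ⊕ d ⊕ g(d), d), c) ⊕ h(c ⊕ d ⊕ f(c, c) ⊕ g(c) ⊕ g(d)) ⊕ h(c ⊕ d ⊕ f(d, c) ⊕ g(d) ⊕ h(c) ⊕ h(g(d))))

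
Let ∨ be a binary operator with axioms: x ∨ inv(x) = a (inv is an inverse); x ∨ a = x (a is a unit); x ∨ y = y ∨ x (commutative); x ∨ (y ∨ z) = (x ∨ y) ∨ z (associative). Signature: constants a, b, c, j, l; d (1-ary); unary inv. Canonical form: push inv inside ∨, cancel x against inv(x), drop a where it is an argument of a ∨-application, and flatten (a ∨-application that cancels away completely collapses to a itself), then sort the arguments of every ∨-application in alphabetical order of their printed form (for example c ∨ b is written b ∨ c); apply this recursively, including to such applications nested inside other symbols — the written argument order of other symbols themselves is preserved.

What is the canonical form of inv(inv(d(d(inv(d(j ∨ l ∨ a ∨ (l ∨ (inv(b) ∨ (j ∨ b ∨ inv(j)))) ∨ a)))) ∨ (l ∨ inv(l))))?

Push inv inside:  distribute inv over ∨ and collapse double inv
Inverses cancel:  l cancels
Collect terms:  d(d(inv(d(j ∨ l ∨ l))))

Answer: d(d(inv(d(j ∨ l ∨ l))))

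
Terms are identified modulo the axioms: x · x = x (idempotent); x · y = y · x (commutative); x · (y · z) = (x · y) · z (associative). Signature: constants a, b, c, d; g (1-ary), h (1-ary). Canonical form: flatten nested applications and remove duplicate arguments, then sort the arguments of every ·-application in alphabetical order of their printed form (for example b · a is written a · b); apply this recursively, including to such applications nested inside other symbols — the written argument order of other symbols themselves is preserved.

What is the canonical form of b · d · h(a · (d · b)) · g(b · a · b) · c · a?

Answer: a · b · c · d · g(a · b) · h(a · b · d)

Derivation:
Canonicalize subterm:  h(a · (d · b))  →  h(a · b · d)
Inside:  g(b · a · b)  →  g(a · b)
Sort arguments:  a · b · c · d · g(a · b) · h(a · b · d)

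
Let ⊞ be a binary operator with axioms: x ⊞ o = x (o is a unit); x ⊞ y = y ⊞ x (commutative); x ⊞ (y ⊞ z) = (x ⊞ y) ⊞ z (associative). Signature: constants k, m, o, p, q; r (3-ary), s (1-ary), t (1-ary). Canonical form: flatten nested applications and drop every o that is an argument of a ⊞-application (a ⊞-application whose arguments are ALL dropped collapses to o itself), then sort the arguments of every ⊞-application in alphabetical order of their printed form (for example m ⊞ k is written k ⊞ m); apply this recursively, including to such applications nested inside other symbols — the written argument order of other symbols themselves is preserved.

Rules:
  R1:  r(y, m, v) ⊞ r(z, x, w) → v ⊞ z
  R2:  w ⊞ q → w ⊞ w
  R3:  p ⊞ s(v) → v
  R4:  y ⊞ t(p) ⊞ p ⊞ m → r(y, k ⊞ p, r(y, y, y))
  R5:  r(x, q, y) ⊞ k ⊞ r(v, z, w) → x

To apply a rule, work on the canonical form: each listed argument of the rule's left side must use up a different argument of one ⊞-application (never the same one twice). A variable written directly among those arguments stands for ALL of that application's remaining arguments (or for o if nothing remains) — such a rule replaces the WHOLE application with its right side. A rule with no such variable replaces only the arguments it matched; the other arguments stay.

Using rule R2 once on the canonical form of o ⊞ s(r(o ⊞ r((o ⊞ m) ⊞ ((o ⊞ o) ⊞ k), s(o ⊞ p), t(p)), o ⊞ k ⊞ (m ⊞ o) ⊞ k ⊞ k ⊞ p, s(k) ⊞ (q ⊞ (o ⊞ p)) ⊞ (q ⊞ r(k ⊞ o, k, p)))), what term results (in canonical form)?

Canonical form:  s(r(r(k ⊞ m, s(p), t(p)), k ⊞ k ⊞ k ⊞ m ⊞ p, p ⊞ q ⊞ q ⊞ r(k, k, p) ⊞ s(k)))
Match R2:  consume q;  w := p ⊞ q ⊞ r(k, k, p) ⊞ s(k)
The variable takes the whole remainder — replace the entire application.
New term:  s(r(r(k ⊞ m, s(p), t(p)), k ⊞ k ⊞ k ⊞ m ⊞ p, p ⊞ p ⊞ q ⊞ q ⊞ r(k, k, p) ⊞ r(k, k, p) ⊞ s(k) ⊞ s(k)))

Answer: s(r(r(k ⊞ m, s(p), t(p)), k ⊞ k ⊞ k ⊞ m ⊞ p, p ⊞ p ⊞ q ⊞ q ⊞ r(k, k, p) ⊞ r(k, k, p) ⊞ s(k) ⊞ s(k)))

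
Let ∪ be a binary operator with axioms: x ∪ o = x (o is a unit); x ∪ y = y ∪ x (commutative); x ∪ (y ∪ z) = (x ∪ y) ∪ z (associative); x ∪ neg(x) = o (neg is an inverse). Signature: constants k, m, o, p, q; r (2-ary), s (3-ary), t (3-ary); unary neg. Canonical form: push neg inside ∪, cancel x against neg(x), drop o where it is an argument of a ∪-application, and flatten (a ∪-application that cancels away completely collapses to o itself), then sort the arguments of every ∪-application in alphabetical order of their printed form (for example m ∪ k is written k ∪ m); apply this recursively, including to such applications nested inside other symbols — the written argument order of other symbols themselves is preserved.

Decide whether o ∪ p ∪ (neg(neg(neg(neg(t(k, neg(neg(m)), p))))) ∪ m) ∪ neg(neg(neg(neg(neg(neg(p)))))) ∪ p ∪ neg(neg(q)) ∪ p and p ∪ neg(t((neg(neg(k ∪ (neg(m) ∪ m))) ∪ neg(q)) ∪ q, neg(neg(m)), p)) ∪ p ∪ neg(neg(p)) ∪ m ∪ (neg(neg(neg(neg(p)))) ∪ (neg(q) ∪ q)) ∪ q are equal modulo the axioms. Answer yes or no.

Left:  o ∪ p ∪ (neg(neg(neg(neg(t(k, neg(neg(m)), p))))) ∪ m) ∪ neg(neg(neg(neg(neg(neg(p)))))) ∪ p ∪ neg(neg(q)) ∪ p
  Push neg inside:  distribute neg over ∪ and collapse double neg
  Collect:  p ∪ p ∪ p ∪ p ∪ t(k, m, p) ∪ m ∪ q
  Order the arguments:  m ∪ p ∪ p ∪ p ∪ p ∪ q ∪ t(k, m, p)
Right:  p ∪ neg(t((neg(neg(k ∪ (neg(m) ∪ m))) ∪ neg(q)) ∪ q, neg(neg(m)), p)) ∪ p ∪ neg(neg(p)) ∪ m ∪ (neg(neg(neg(neg(p)))) ∪ (neg(q) ∪ q)) ∪ q
  Push neg inside:  distribute neg over ∪ and collapse double neg
  Collect terms:  p ∪ p ∪ p ∪ p ∪ neg(t(k, m, p)) ∪ m ∪ q
  Order the arguments:  m ∪ neg(t(k, m, p)) ∪ p ∪ p ∪ p ∪ p ∪ q

Answer: no — m ∪ p ∪ p ∪ p ∪ p ∪ q ∪ t(k, m, p) vs m ∪ neg(t(k, m, p)) ∪ p ∪ p ∪ p ∪ p ∪ q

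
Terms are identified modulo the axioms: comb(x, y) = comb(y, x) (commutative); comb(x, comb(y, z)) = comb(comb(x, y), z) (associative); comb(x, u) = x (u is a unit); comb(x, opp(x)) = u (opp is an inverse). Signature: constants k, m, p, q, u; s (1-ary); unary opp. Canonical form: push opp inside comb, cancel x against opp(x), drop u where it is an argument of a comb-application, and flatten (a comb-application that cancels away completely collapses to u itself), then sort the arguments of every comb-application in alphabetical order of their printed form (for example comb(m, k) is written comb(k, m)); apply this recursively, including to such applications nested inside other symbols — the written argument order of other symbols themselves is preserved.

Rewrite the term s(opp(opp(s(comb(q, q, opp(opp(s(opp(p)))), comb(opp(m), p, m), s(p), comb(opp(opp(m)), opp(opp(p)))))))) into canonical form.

Work inside:  comb(q, q, opp(opp(s(opp(p)))), comb(opp(m), p, m), s(p), comb(opp(opp(m)), opp(opp(p))))
Push opp inside:  distribute opp over comb and collapse double opp
Combine occurrences:  comb(q, q, s(opp(p)), m, p, p, s(p))
Order the arguments:  comb(m, p, p, q, q, s(opp(p)), s(p))
Reassemble:  s(s(comb(m, p, p, q, q, s(opp(p)), s(p))))

Answer: s(s(comb(m, p, p, q, q, s(opp(p)), s(p))))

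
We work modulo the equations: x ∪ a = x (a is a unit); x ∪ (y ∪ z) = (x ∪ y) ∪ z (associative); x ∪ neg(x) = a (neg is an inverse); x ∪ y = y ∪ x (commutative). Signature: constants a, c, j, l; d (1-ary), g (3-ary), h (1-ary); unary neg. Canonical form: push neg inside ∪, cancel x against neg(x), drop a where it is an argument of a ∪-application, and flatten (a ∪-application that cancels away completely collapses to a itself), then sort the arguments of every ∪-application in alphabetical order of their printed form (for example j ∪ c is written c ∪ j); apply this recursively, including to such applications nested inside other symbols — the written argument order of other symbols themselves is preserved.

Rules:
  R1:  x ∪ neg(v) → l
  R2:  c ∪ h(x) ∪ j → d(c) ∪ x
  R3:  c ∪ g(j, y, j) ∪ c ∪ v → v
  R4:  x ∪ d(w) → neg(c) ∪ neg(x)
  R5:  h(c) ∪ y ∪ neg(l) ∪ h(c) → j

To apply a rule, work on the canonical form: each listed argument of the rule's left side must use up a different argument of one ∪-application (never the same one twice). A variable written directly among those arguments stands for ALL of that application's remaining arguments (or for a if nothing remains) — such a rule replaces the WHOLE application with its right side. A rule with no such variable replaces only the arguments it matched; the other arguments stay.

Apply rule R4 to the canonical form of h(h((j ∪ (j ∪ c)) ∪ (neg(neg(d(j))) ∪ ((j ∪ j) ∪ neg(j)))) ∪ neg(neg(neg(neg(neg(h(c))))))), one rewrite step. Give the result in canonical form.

Canonical form:  h(h(c ∪ d(j) ∪ j ∪ j ∪ j) ∪ neg(h(c)))
Match R4:  consume d(j);  w := j, x := c ∪ j ∪ j ∪ j
The extension variable absorbs all remaining arguments, so the whole application is rewritten.
Result:  h(h(neg(c) ∪ neg(c) ∪ neg(j) ∪ neg(j) ∪ neg(j)) ∪ neg(h(c)))

Answer: h(h(neg(c) ∪ neg(c) ∪ neg(j) ∪ neg(j) ∪ neg(j)) ∪ neg(h(c)))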